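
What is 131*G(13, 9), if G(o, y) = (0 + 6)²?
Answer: 4716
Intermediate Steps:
G(o, y) = 36 (G(o, y) = 6² = 36)
131*G(13, 9) = 131*36 = 4716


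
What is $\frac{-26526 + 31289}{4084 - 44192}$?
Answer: $- \frac{4763}{40108} \approx -0.11875$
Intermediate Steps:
$\frac{-26526 + 31289}{4084 - 44192} = \frac{4763}{-40108} = 4763 \left(- \frac{1}{40108}\right) = - \frac{4763}{40108}$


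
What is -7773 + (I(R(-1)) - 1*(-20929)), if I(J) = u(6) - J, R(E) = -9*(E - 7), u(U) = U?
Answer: 13090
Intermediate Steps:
R(E) = 63 - 9*E (R(E) = -9*(-7 + E) = 63 - 9*E)
I(J) = 6 - J
-7773 + (I(R(-1)) - 1*(-20929)) = -7773 + ((6 - (63 - 9*(-1))) - 1*(-20929)) = -7773 + ((6 - (63 + 9)) + 20929) = -7773 + ((6 - 1*72) + 20929) = -7773 + ((6 - 72) + 20929) = -7773 + (-66 + 20929) = -7773 + 20863 = 13090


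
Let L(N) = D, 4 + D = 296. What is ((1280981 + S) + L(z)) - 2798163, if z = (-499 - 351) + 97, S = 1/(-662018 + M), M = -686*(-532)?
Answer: -450616444741/297066 ≈ -1.5169e+6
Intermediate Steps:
M = 364952
S = -1/297066 (S = 1/(-662018 + 364952) = 1/(-297066) = -1/297066 ≈ -3.3663e-6)
D = 292 (D = -4 + 296 = 292)
z = -753 (z = -850 + 97 = -753)
L(N) = 292
((1280981 + S) + L(z)) - 2798163 = ((1280981 - 1/297066) + 292) - 2798163 = (380535901745/297066 + 292) - 2798163 = 380622645017/297066 - 2798163 = -450616444741/297066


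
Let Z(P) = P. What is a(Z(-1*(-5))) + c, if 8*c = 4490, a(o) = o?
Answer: 2265/4 ≈ 566.25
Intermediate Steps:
c = 2245/4 (c = (⅛)*4490 = 2245/4 ≈ 561.25)
a(Z(-1*(-5))) + c = -1*(-5) + 2245/4 = 5 + 2245/4 = 2265/4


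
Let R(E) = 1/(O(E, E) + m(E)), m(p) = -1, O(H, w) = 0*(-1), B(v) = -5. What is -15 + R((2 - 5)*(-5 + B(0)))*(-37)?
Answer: 22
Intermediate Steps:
O(H, w) = 0
R(E) = -1 (R(E) = 1/(0 - 1) = 1/(-1) = -1)
-15 + R((2 - 5)*(-5 + B(0)))*(-37) = -15 - 1*(-37) = -15 + 37 = 22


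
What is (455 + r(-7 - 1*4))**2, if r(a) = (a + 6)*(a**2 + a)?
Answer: 9025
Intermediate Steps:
r(a) = (6 + a)*(a + a**2)
(455 + r(-7 - 1*4))**2 = (455 + (-7 - 1*4)*(6 + (-7 - 1*4)**2 + 7*(-7 - 1*4)))**2 = (455 + (-7 - 4)*(6 + (-7 - 4)**2 + 7*(-7 - 4)))**2 = (455 - 11*(6 + (-11)**2 + 7*(-11)))**2 = (455 - 11*(6 + 121 - 77))**2 = (455 - 11*50)**2 = (455 - 550)**2 = (-95)**2 = 9025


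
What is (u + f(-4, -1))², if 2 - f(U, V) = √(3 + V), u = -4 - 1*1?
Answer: (3 + √2)² ≈ 19.485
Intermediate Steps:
u = -5 (u = -4 - 1 = -5)
f(U, V) = 2 - √(3 + V)
(u + f(-4, -1))² = (-5 + (2 - √(3 - 1)))² = (-5 + (2 - √2))² = (-3 - √2)²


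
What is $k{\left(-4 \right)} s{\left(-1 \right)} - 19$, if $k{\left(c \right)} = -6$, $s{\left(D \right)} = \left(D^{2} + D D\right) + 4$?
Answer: $-55$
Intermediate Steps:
$s{\left(D \right)} = 4 + 2 D^{2}$ ($s{\left(D \right)} = \left(D^{2} + D^{2}\right) + 4 = 2 D^{2} + 4 = 4 + 2 D^{2}$)
$k{\left(-4 \right)} s{\left(-1 \right)} - 19 = - 6 \left(4 + 2 \left(-1\right)^{2}\right) - 19 = - 6 \left(4 + 2 \cdot 1\right) - 19 = - 6 \left(4 + 2\right) - 19 = \left(-6\right) 6 - 19 = -36 - 19 = -55$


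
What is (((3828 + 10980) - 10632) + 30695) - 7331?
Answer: 27540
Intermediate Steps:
(((3828 + 10980) - 10632) + 30695) - 7331 = ((14808 - 10632) + 30695) - 7331 = (4176 + 30695) - 7331 = 34871 - 7331 = 27540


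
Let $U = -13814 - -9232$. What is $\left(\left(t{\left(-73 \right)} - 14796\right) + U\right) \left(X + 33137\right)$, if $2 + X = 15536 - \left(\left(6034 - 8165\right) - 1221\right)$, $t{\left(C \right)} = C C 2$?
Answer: $-453640560$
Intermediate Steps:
$t{\left(C \right)} = 2 C^{2}$ ($t{\left(C \right)} = C^{2} \cdot 2 = 2 C^{2}$)
$U = -4582$ ($U = -13814 + 9232 = -4582$)
$X = 18886$ ($X = -2 + \left(15536 - \left(\left(6034 - 8165\right) - 1221\right)\right) = -2 + \left(15536 - \left(-2131 - 1221\right)\right) = -2 + \left(15536 - -3352\right) = -2 + \left(15536 + 3352\right) = -2 + 18888 = 18886$)
$\left(\left(t{\left(-73 \right)} - 14796\right) + U\right) \left(X + 33137\right) = \left(\left(2 \left(-73\right)^{2} - 14796\right) - 4582\right) \left(18886 + 33137\right) = \left(\left(2 \cdot 5329 - 14796\right) - 4582\right) 52023 = \left(\left(10658 - 14796\right) - 4582\right) 52023 = \left(-4138 - 4582\right) 52023 = \left(-8720\right) 52023 = -453640560$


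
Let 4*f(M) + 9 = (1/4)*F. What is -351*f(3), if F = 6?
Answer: 5265/8 ≈ 658.13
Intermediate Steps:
f(M) = -15/8 (f(M) = -9/4 + ((1/4)*6)/4 = -9/4 + ((1*(¼))*6)/4 = -9/4 + ((¼)*6)/4 = -9/4 + (¼)*(3/2) = -9/4 + 3/8 = -15/8)
-351*f(3) = -351*(-15/8) = 5265/8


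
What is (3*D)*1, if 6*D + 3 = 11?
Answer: 4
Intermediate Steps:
D = 4/3 (D = -1/2 + (1/6)*11 = -1/2 + 11/6 = 4/3 ≈ 1.3333)
(3*D)*1 = (3*(4/3))*1 = 4*1 = 4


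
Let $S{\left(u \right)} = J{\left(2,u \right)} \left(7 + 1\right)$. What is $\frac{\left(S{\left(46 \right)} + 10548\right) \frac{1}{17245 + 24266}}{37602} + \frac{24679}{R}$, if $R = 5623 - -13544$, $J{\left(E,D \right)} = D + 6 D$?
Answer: $\frac{6420269880341}{4986284258979} \approx 1.2876$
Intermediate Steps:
$J{\left(E,D \right)} = 7 D$
$S{\left(u \right)} = 56 u$ ($S{\left(u \right)} = 7 u \left(7 + 1\right) = 7 u 8 = 56 u$)
$R = 19167$ ($R = 5623 + 13544 = 19167$)
$\frac{\left(S{\left(46 \right)} + 10548\right) \frac{1}{17245 + 24266}}{37602} + \frac{24679}{R} = \frac{\left(56 \cdot 46 + 10548\right) \frac{1}{17245 + 24266}}{37602} + \frac{24679}{19167} = \frac{2576 + 10548}{41511} \cdot \frac{1}{37602} + 24679 \cdot \frac{1}{19167} = 13124 \cdot \frac{1}{41511} \cdot \frac{1}{37602} + \frac{24679}{19167} = \frac{13124}{41511} \cdot \frac{1}{37602} + \frac{24679}{19167} = \frac{6562}{780448311} + \frac{24679}{19167} = \frac{6420269880341}{4986284258979}$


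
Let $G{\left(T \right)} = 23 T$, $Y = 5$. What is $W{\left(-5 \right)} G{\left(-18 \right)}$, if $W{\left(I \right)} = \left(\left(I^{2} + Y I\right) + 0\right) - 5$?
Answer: $2070$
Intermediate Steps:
$W{\left(I \right)} = -5 + I^{2} + 5 I$ ($W{\left(I \right)} = \left(\left(I^{2} + 5 I\right) + 0\right) - 5 = \left(I^{2} + 5 I\right) - 5 = -5 + I^{2} + 5 I$)
$W{\left(-5 \right)} G{\left(-18 \right)} = \left(-5 + \left(-5\right)^{2} + 5 \left(-5\right)\right) 23 \left(-18\right) = \left(-5 + 25 - 25\right) \left(-414\right) = \left(-5\right) \left(-414\right) = 2070$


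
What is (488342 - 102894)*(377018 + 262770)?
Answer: 246605005024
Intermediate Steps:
(488342 - 102894)*(377018 + 262770) = 385448*639788 = 246605005024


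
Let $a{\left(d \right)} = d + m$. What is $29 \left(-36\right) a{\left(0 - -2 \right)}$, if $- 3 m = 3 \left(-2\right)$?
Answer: $-4176$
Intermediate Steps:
$m = 2$ ($m = - \frac{3 \left(-2\right)}{3} = \left(- \frac{1}{3}\right) \left(-6\right) = 2$)
$a{\left(d \right)} = 2 + d$ ($a{\left(d \right)} = d + 2 = 2 + d$)
$29 \left(-36\right) a{\left(0 - -2 \right)} = 29 \left(-36\right) \left(2 + \left(0 - -2\right)\right) = - 1044 \left(2 + \left(0 + 2\right)\right) = - 1044 \left(2 + 2\right) = \left(-1044\right) 4 = -4176$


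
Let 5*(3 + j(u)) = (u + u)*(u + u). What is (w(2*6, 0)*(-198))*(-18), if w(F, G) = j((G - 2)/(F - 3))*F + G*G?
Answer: -633072/5 ≈ -1.2661e+5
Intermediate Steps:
j(u) = -3 + 4*u**2/5 (j(u) = -3 + ((u + u)*(u + u))/5 = -3 + ((2*u)*(2*u))/5 = -3 + (4*u**2)/5 = -3 + 4*u**2/5)
w(F, G) = G**2 + F*(-3 + 4*(-2 + G)**2/(5*(-3 + F)**2)) (w(F, G) = (-3 + 4*((G - 2)/(F - 3))**2/5)*F + G*G = (-3 + 4*((-2 + G)/(-3 + F))**2/5)*F + G**2 = (-3 + 4*((-2 + G)**2/(-3 + F)**2)/5)*F + G**2 = (-3 + 4*(-2 + G)**2/(5*(-3 + F)**2))*F + G**2 = F*(-3 + 4*(-2 + G)**2/(5*(-3 + F)**2)) + G**2 = G**2 + F*(-3 + 4*(-2 + G)**2/(5*(-3 + F)**2)))
(w(2*6, 0)*(-198))*(-18) = ((0**2 - 6*6 + 4*(2*6)*(-2 + 0)**2/(5*(-3 + 2*6)**2))*(-198))*(-18) = ((0 - 3*12 + (4/5)*12*(-2)**2/(-3 + 12)**2)*(-198))*(-18) = ((0 - 36 + (4/5)*12*4/9**2)*(-198))*(-18) = ((0 - 36 + (4/5)*12*(1/81)*4)*(-198))*(-18) = ((0 - 36 + 64/135)*(-198))*(-18) = -4796/135*(-198)*(-18) = (105512/15)*(-18) = -633072/5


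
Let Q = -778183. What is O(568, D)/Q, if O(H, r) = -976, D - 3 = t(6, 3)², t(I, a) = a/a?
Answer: 976/778183 ≈ 0.0012542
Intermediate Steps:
t(I, a) = 1
D = 4 (D = 3 + 1² = 3 + 1 = 4)
O(568, D)/Q = -976/(-778183) = -976*(-1/778183) = 976/778183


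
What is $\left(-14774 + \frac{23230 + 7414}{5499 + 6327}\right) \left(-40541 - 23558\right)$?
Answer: $\frac{5598620750660}{5913} \approx 9.4683 \cdot 10^{8}$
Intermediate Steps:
$\left(-14774 + \frac{23230 + 7414}{5499 + 6327}\right) \left(-40541 - 23558\right) = \left(-14774 + \frac{30644}{11826}\right) \left(-64099\right) = \left(-14774 + 30644 \cdot \frac{1}{11826}\right) \left(-64099\right) = \left(-14774 + \frac{15322}{5913}\right) \left(-64099\right) = \left(- \frac{87343340}{5913}\right) \left(-64099\right) = \frac{5598620750660}{5913}$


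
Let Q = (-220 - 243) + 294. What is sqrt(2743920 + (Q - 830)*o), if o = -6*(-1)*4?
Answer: 6*sqrt(75554) ≈ 1649.2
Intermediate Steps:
o = 24 (o = 6*4 = 24)
Q = -169 (Q = -463 + 294 = -169)
sqrt(2743920 + (Q - 830)*o) = sqrt(2743920 + (-169 - 830)*24) = sqrt(2743920 - 999*24) = sqrt(2743920 - 23976) = sqrt(2719944) = 6*sqrt(75554)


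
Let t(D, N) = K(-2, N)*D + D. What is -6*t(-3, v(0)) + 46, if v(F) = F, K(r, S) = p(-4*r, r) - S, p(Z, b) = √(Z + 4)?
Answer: 64 + 36*√3 ≈ 126.35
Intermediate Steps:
p(Z, b) = √(4 + Z)
K(r, S) = √(4 - 4*r) - S
t(D, N) = D + D*(-N + 2*√3) (t(D, N) = (-N + 2*√(1 - 1*(-2)))*D + D = (-N + 2*√(1 + 2))*D + D = (-N + 2*√3)*D + D = D*(-N + 2*√3) + D = D + D*(-N + 2*√3))
-6*t(-3, v(0)) + 46 = -(-18)*(1 - 1*0 + 2*√3) + 46 = -(-18)*(1 + 0 + 2*√3) + 46 = -(-18)*(1 + 2*√3) + 46 = -6*(-3 - 6*√3) + 46 = (18 + 36*√3) + 46 = 64 + 36*√3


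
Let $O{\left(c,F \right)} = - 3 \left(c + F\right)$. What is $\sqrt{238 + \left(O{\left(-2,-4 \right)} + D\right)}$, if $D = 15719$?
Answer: $15 \sqrt{71} \approx 126.39$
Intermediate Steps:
$O{\left(c,F \right)} = - 3 F - 3 c$ ($O{\left(c,F \right)} = - 3 \left(F + c\right) = - 3 F - 3 c$)
$\sqrt{238 + \left(O{\left(-2,-4 \right)} + D\right)} = \sqrt{238 + \left(\left(\left(-3\right) \left(-4\right) - -6\right) + 15719\right)} = \sqrt{238 + \left(\left(12 + 6\right) + 15719\right)} = \sqrt{238 + \left(18 + 15719\right)} = \sqrt{238 + 15737} = \sqrt{15975} = 15 \sqrt{71}$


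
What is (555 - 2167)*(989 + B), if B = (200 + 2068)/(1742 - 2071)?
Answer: -74408308/47 ≈ -1.5832e+6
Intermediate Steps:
B = -324/47 (B = 2268/(-329) = 2268*(-1/329) = -324/47 ≈ -6.8936)
(555 - 2167)*(989 + B) = (555 - 2167)*(989 - 324/47) = -1612*46159/47 = -74408308/47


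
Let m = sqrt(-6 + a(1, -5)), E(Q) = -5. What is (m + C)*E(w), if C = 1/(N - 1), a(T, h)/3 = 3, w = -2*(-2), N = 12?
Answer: -5/11 - 5*sqrt(3) ≈ -9.1148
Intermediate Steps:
w = 4
a(T, h) = 9 (a(T, h) = 3*3 = 9)
m = sqrt(3) (m = sqrt(-6 + 9) = sqrt(3) ≈ 1.7320)
C = 1/11 (C = 1/(12 - 1) = 1/11 ≈ 0.090909)
(m + C)*E(w) = (sqrt(3) + 1/11)*(-5) = (1/11 + sqrt(3))*(-5) = -5/11 - 5*sqrt(3)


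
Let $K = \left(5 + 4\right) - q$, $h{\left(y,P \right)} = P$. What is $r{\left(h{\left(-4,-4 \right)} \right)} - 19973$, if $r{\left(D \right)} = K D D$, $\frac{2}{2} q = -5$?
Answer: $-19749$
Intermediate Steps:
$q = -5$
$K = 14$ ($K = \left(5 + 4\right) - -5 = 9 + 5 = 14$)
$r{\left(D \right)} = 14 D^{2}$ ($r{\left(D \right)} = 14 D D = 14 D^{2}$)
$r{\left(h{\left(-4,-4 \right)} \right)} - 19973 = 14 \left(-4\right)^{2} - 19973 = 14 \cdot 16 - 19973 = 224 - 19973 = -19749$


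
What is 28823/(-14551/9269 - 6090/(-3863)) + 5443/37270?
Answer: 38464153523326641/8858967190 ≈ 4.3418e+6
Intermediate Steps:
28823/(-14551/9269 - 6090/(-3863)) + 5443/37270 = 28823/(-14551*1/9269 - 6090*(-1/3863)) + 5443*(1/37270) = 28823/(-14551/9269 + 6090/3863) + 5443/37270 = 28823/(237697/35806147) + 5443/37270 = 28823*(35806147/237697) + 5443/37270 = 1032040574981/237697 + 5443/37270 = 38464153523326641/8858967190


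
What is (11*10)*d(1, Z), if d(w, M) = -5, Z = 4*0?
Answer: -550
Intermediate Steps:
Z = 0
(11*10)*d(1, Z) = (11*10)*(-5) = 110*(-5) = -550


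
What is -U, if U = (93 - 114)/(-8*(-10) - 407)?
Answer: -7/109 ≈ -0.064220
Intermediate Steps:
U = 7/109 (U = -21/(80 - 407) = -21/(-327) = -21*(-1/327) = 7/109 ≈ 0.064220)
-U = -1*7/109 = -7/109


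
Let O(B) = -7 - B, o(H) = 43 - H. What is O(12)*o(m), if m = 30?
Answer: -247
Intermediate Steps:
O(12)*o(m) = (-7 - 1*12)*(43 - 1*30) = (-7 - 12)*(43 - 30) = -19*13 = -247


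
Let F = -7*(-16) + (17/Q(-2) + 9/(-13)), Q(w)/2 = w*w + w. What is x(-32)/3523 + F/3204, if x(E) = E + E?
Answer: 269405/15050256 ≈ 0.017900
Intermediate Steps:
Q(w) = 2*w + 2*w² (Q(w) = 2*(w*w + w) = 2*(w² + w) = 2*(w + w²) = 2*w + 2*w²)
x(E) = 2*E
F = 6009/52 (F = -7*(-16) + (17/((2*(-2)*(1 - 2))) + 9/(-13)) = 112 + (17/((2*(-2)*(-1))) + 9*(-1/13)) = 112 + (17/4 - 9/13) = 112 + 185/52 = 6009/52 ≈ 115.56)
x(-32)/3523 + F/3204 = (2*(-32))/3523 + (6009/52)/3204 = -64*1/3523 + (6009/52)*(1/3204) = -64/3523 + 2003/55536 = 269405/15050256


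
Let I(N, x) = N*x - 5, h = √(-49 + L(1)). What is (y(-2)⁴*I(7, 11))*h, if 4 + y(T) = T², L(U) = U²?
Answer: 0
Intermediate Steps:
h = 4*I*√3 (h = √(-49 + 1²) = √(-49 + 1) = √(-48) = 4*I*√3 ≈ 6.9282*I)
y(T) = -4 + T²
I(N, x) = -5 + N*x
(y(-2)⁴*I(7, 11))*h = ((-4 + (-2)²)⁴*(-5 + 7*11))*(4*I*√3) = ((-4 + 4)⁴*(-5 + 77))*(4*I*√3) = (0⁴*72)*(4*I*√3) = (0*72)*(4*I*√3) = 0*(4*I*√3) = 0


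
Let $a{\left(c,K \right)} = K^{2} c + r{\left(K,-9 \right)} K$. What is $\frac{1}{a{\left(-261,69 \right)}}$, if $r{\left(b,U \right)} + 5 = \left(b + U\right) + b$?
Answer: $- \frac{1}{1234065} \approx -8.1033 \cdot 10^{-7}$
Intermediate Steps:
$r{\left(b,U \right)} = -5 + U + 2 b$ ($r{\left(b,U \right)} = -5 + \left(\left(b + U\right) + b\right) = -5 + \left(\left(U + b\right) + b\right) = -5 + \left(U + 2 b\right) = -5 + U + 2 b$)
$a{\left(c,K \right)} = K \left(-14 + 2 K\right) + c K^{2}$ ($a{\left(c,K \right)} = K^{2} c + \left(-5 - 9 + 2 K\right) K = c K^{2} + \left(-14 + 2 K\right) K = c K^{2} + K \left(-14 + 2 K\right) = K \left(-14 + 2 K\right) + c K^{2}$)
$\frac{1}{a{\left(-261,69 \right)}} = \frac{1}{69 \left(-14 + 2 \cdot 69 + 69 \left(-261\right)\right)} = \frac{1}{69 \left(-14 + 138 - 18009\right)} = \frac{1}{69 \left(-17885\right)} = \frac{1}{-1234065} = - \frac{1}{1234065}$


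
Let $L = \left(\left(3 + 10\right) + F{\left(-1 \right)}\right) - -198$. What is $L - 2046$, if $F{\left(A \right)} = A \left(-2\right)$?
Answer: $-1833$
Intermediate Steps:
$F{\left(A \right)} = - 2 A$
$L = 213$ ($L = \left(\left(3 + 10\right) - -2\right) - -198 = \left(13 + 2\right) + 198 = 15 + 198 = 213$)
$L - 2046 = 213 - 2046 = -1833$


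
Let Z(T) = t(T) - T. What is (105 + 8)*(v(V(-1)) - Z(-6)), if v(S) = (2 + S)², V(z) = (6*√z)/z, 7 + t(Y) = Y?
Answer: -2825 - 2712*I ≈ -2825.0 - 2712.0*I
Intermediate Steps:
t(Y) = -7 + Y
V(z) = 6/√z
Z(T) = -7 (Z(T) = (-7 + T) - T = -7)
(105 + 8)*(v(V(-1)) - Z(-6)) = (105 + 8)*((2 + 6/√(-1))² - 1*(-7)) = 113*((2 + 6*(-I))² + 7) = 113*((2 - 6*I)² + 7) = 113*(7 + (2 - 6*I)²) = 791 + 113*(2 - 6*I)²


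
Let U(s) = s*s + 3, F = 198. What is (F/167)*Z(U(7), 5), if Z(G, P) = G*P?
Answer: 51480/167 ≈ 308.26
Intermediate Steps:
U(s) = 3 + s**2 (U(s) = s**2 + 3 = 3 + s**2)
(F/167)*Z(U(7), 5) = (198/167)*((3 + 7**2)*5) = (198*(1/167))*((3 + 49)*5) = 198*(52*5)/167 = (198/167)*260 = 51480/167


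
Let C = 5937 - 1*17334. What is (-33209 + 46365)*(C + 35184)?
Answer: 312941772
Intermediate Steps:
C = -11397 (C = 5937 - 17334 = -11397)
(-33209 + 46365)*(C + 35184) = (-33209 + 46365)*(-11397 + 35184) = 13156*23787 = 312941772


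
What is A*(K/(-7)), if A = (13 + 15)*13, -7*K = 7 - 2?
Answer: 260/7 ≈ 37.143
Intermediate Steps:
K = -5/7 (K = -(7 - 2)/7 = -1/7*5 = -5/7 ≈ -0.71429)
A = 364 (A = 28*13 = 364)
A*(K/(-7)) = 364*(-5/7/(-7)) = 364*(-5/7*(-1/7)) = 364*(5/49) = 260/7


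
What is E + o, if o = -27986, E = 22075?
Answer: -5911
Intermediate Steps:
E + o = 22075 - 27986 = -5911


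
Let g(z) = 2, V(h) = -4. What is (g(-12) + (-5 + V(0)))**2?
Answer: 49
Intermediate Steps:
(g(-12) + (-5 + V(0)))**2 = (2 + (-5 - 4))**2 = (2 - 9)**2 = (-7)**2 = 49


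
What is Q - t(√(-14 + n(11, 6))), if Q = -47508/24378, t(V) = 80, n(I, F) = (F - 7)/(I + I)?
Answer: -332958/4063 ≈ -81.949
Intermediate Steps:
n(I, F) = (-7 + F)/(2*I) (n(I, F) = (-7 + F)/((2*I)) = (-7 + F)*(1/(2*I)) = (-7 + F)/(2*I))
Q = -7918/4063 (Q = -47508*1/24378 = -7918/4063 ≈ -1.9488)
Q - t(√(-14 + n(11, 6))) = -7918/4063 - 1*80 = -7918/4063 - 80 = -332958/4063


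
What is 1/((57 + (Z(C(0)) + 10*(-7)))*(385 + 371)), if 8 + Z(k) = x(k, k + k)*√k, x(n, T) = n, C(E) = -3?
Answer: I/(2268*(√3 - 7*I)) ≈ -5.9354e-5 + 1.4686e-5*I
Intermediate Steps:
Z(k) = -8 + k^(3/2) (Z(k) = -8 + k*√k = -8 + k^(3/2))
1/((57 + (Z(C(0)) + 10*(-7)))*(385 + 371)) = 1/((57 + ((-8 + (-3)^(3/2)) + 10*(-7)))*(385 + 371)) = 1/((57 + ((-8 - 3*I*√3) - 70))*756) = 1/((57 + (-78 - 3*I*√3))*756) = 1/((-21 - 3*I*√3)*756) = 1/(-15876 - 2268*I*√3)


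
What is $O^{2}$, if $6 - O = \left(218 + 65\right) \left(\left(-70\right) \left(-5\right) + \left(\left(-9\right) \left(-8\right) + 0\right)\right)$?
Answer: $14261136400$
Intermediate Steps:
$O = -119420$ ($O = 6 - \left(218 + 65\right) \left(\left(-70\right) \left(-5\right) + \left(\left(-9\right) \left(-8\right) + 0\right)\right) = 6 - 283 \left(350 + \left(72 + 0\right)\right) = 6 - 283 \left(350 + 72\right) = 6 - 283 \cdot 422 = 6 - 119426 = -119420$)
$O^{2} = \left(-119420\right)^{2} = 14261136400$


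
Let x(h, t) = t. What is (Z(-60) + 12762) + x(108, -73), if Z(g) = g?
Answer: 12629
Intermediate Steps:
(Z(-60) + 12762) + x(108, -73) = (-60 + 12762) - 73 = 12702 - 73 = 12629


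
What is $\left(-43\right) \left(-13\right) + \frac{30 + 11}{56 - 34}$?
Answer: $\frac{12339}{22} \approx 560.86$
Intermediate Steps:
$\left(-43\right) \left(-13\right) + \frac{30 + 11}{56 - 34} = 559 + \frac{41}{22} = \frac{12339}{22}$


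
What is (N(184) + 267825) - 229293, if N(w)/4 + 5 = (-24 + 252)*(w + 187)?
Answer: 376864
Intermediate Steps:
N(w) = 170524 + 912*w (N(w) = -20 + 4*((-24 + 252)*(w + 187)) = -20 + 4*(228*(187 + w)) = -20 + 4*(42636 + 228*w) = -20 + (170544 + 912*w) = 170524 + 912*w)
(N(184) + 267825) - 229293 = ((170524 + 912*184) + 267825) - 229293 = ((170524 + 167808) + 267825) - 229293 = (338332 + 267825) - 229293 = 606157 - 229293 = 376864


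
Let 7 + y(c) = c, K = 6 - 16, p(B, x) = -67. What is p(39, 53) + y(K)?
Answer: -84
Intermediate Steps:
K = -10
y(c) = -7 + c
p(39, 53) + y(K) = -67 + (-7 - 10) = -67 - 17 = -84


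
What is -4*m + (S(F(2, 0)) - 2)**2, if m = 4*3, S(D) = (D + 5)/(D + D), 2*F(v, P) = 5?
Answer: -191/4 ≈ -47.750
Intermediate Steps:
F(v, P) = 5/2 (F(v, P) = (1/2)*5 = 5/2)
S(D) = (5 + D)/(2*D) (S(D) = (5 + D)/((2*D)) = (5 + D)*(1/(2*D)) = (5 + D)/(2*D))
m = 12
-4*m + (S(F(2, 0)) - 2)**2 = -4*12 + ((5 + 5/2)/(2*(5/2)) - 2)**2 = -48 + ((1/2)*(2/5)*(15/2) - 2)**2 = -48 + (3/2 - 2)**2 = -48 + (-1/2)**2 = -48 + 1/4 = -191/4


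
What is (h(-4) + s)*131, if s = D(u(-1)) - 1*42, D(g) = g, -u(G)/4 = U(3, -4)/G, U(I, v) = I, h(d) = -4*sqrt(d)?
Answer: -3930 - 1048*I ≈ -3930.0 - 1048.0*I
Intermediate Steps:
u(G) = -12/G
s = -30 (s = -12/(-1) - 1*42 = -12*(-1) - 42 = 12 - 42 = -30)
(h(-4) + s)*131 = (-8*I - 30)*131 = (-30 - 8*I)*131 = -3930 - 1048*I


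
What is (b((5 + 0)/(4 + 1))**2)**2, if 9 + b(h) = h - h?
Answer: 6561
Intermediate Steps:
b(h) = -9 (b(h) = -9 + (h - h) = -9 + 0 = -9)
(b((5 + 0)/(4 + 1))**2)**2 = ((-9)**2)**2 = 81**2 = 6561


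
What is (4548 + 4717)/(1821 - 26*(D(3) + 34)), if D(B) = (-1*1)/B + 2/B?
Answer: 5559/557 ≈ 9.9803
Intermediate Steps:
D(B) = 1/B (D(B) = -1/B + 2/B = 1/B)
(4548 + 4717)/(1821 - 26*(D(3) + 34)) = (4548 + 4717)/(1821 - 26*(1/3 + 34)) = 9265/(1821 - 26*(1/3 + 34)) = 9265/(1821 - 26*103/3) = 9265/(1821 - 2678/3) = 9265/(2785/3) = 9265*(3/2785) = 5559/557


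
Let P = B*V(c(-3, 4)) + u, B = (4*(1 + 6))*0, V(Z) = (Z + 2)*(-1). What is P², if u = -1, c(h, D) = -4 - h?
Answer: 1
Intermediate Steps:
V(Z) = -2 - Z (V(Z) = (2 + Z)*(-1) = -2 - Z)
B = 0 (B = (4*7)*0 = 28*0 = 0)
P = -1 (P = 0*(-2 - (-4 - 1*(-3))) - 1 = 0*(-2 - (-4 + 3)) - 1 = 0*(-2 - 1*(-1)) - 1 = 0*(-2 + 1) - 1 = 0*(-1) - 1 = 0 - 1 = -1)
P² = (-1)² = 1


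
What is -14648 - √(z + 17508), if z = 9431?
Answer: -14648 - √26939 ≈ -14812.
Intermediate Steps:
-14648 - √(z + 17508) = -14648 - √(9431 + 17508) = -14648 - √26939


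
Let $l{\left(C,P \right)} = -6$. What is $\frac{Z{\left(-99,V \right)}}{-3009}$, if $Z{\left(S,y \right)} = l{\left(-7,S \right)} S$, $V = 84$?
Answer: $- \frac{198}{1003} \approx -0.19741$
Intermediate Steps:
$Z{\left(S,y \right)} = - 6 S$
$\frac{Z{\left(-99,V \right)}}{-3009} = \frac{\left(-6\right) \left(-99\right)}{-3009} = 594 \left(- \frac{1}{3009}\right) = - \frac{198}{1003}$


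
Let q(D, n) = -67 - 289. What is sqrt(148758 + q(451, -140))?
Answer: sqrt(148402) ≈ 385.23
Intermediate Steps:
q(D, n) = -356
sqrt(148758 + q(451, -140)) = sqrt(148758 - 356) = sqrt(148402)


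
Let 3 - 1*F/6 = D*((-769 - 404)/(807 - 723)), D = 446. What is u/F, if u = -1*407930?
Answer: -571102/52341 ≈ -10.911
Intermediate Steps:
u = -407930
F = 261705/7 (F = 18 - 2676*(-769 - 404)/(807 - 723) = 18 - 2676*(-1173/84) = 18 - 2676*(-1173*1/84) = 18 - 2676*(-391)/28 = 18 - 6*(-87193/14) = 18 + 261579/7 = 261705/7 ≈ 37386.)
u/F = -407930/261705/7 = -407930*7/261705 = -571102/52341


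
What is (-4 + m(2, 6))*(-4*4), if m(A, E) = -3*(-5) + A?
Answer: -208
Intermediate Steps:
m(A, E) = 15 + A
(-4 + m(2, 6))*(-4*4) = (-4 + (15 + 2))*(-4*4) = (-4 + 17)*(-16) = 13*(-16) = -208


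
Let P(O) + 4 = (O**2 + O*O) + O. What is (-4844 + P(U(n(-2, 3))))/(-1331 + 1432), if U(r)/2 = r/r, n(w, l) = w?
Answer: -4838/101 ≈ -47.901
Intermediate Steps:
U(r) = 2 (U(r) = 2*(r/r) = 2*1 = 2)
P(O) = -4 + O + 2*O**2 (P(O) = -4 + ((O**2 + O*O) + O) = -4 + ((O**2 + O**2) + O) = -4 + (2*O**2 + O) = -4 + (O + 2*O**2) = -4 + O + 2*O**2)
(-4844 + P(U(n(-2, 3))))/(-1331 + 1432) = (-4844 + (-4 + 2 + 2*2**2))/(-1331 + 1432) = (-4844 + (-4 + 2 + 2*4))/101 = (-4844 + (-4 + 2 + 8))*(1/101) = (-4844 + 6)*(1/101) = -4838*1/101 = -4838/101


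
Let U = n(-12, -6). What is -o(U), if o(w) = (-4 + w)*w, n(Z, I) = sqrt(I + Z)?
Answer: 18 + 12*I*sqrt(2) ≈ 18.0 + 16.971*I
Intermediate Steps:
U = 3*I*sqrt(2) (U = sqrt(-6 - 12) = sqrt(-18) = 3*I*sqrt(2) ≈ 4.2426*I)
o(w) = w*(-4 + w)
-o(U) = -3*I*sqrt(2)*(-4 + 3*I*sqrt(2))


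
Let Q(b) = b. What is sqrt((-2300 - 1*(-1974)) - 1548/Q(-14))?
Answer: 2*I*sqrt(2639)/7 ≈ 14.677*I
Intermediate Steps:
sqrt((-2300 - 1*(-1974)) - 1548/Q(-14)) = sqrt((-2300 - 1*(-1974)) - 1548/(-14)) = sqrt((-2300 + 1974) - 1548*(-1/14)) = sqrt(-326 + 774/7) = sqrt(-1508/7) = 2*I*sqrt(2639)/7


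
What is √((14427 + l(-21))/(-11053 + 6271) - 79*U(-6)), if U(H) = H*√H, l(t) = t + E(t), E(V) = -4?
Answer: √(-17217591 + 2709801594*I*√6)/2391 ≈ 24.063 + 24.125*I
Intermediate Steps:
l(t) = -4 + t (l(t) = t - 4 = -4 + t)
U(H) = H^(3/2)
√((14427 + l(-21))/(-11053 + 6271) - 79*U(-6)) = √((14427 + (-4 - 21))/(-11053 + 6271) - (-474)*I*√6) = √((14427 - 25)/(-4782) - (-474)*I*√6) = √(14402*(-1/4782) + 474*I*√6) = √(-7201/2391 + 474*I*√6)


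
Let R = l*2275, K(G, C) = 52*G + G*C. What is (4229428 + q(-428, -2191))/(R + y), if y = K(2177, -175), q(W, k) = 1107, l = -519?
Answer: -4230535/1448496 ≈ -2.9206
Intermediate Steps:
K(G, C) = 52*G + C*G
R = -1180725 (R = -519*2275 = -1180725)
y = -267771 (y = 2177*(52 - 175) = 2177*(-123) = -267771)
(4229428 + q(-428, -2191))/(R + y) = (4229428 + 1107)/(-1180725 - 267771) = 4230535/(-1448496) = 4230535*(-1/1448496) = -4230535/1448496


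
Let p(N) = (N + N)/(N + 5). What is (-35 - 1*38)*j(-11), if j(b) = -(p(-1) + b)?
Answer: -1679/2 ≈ -839.50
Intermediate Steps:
p(N) = 2*N/(5 + N) (p(N) = (2*N)/(5 + N) = 2*N/(5 + N))
j(b) = 1/2 - b (j(b) = -(2*(-1)/(5 - 1) + b) = -(2*(-1)/4 + b) = -(2*(-1)*(1/4) + b) = -(-1/2 + b) = 1/2 - b)
(-35 - 1*38)*j(-11) = (-35 - 1*38)*(1/2 - 1*(-11)) = (-35 - 38)*(1/2 + 11) = -73*23/2 = -1679/2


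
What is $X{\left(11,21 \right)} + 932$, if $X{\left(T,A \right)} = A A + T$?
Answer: $1384$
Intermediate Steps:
$X{\left(T,A \right)} = T + A^{2}$ ($X{\left(T,A \right)} = A^{2} + T = T + A^{2}$)
$X{\left(11,21 \right)} + 932 = \left(11 + 21^{2}\right) + 932 = \left(11 + 441\right) + 932 = 452 + 932 = 1384$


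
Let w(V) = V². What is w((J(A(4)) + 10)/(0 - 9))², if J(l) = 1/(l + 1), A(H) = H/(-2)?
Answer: 1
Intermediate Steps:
A(H) = -H/2 (A(H) = H*(-½) = -H/2)
J(l) = 1/(1 + l)
w((J(A(4)) + 10)/(0 - 9))² = (((1/(1 - ½*4) + 10)/(0 - 9))²)² = (((1/(1 - 2) + 10)/(-9))²)² = (((1/(-1) + 10)*(-⅑))²)² = (((-1 + 10)*(-⅑))²)² = ((9*(-⅑))²)² = ((-1)²)² = 1² = 1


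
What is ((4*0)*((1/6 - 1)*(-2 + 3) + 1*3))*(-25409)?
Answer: 0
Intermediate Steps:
((4*0)*((1/6 - 1)*(-2 + 3) + 1*3))*(-25409) = (0*((1*(⅙) - 1)*1 + 3))*(-25409) = (0*((⅙ - 1)*1 + 3))*(-25409) = (0*(-⅚*1 + 3))*(-25409) = (0*(-⅚ + 3))*(-25409) = (0*(13/6))*(-25409) = 0*(-25409) = 0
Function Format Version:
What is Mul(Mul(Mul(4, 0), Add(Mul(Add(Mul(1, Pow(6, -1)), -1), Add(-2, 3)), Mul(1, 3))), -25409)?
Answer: 0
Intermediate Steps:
Mul(Mul(Mul(4, 0), Add(Mul(Add(Mul(1, Pow(6, -1)), -1), Add(-2, 3)), Mul(1, 3))), -25409) = Mul(Mul(0, Add(Mul(Add(Mul(1, Rational(1, 6)), -1), 1), 3)), -25409) = Mul(Mul(0, Add(Mul(Add(Rational(1, 6), -1), 1), 3)), -25409) = Mul(Mul(0, Add(Mul(Rational(-5, 6), 1), 3)), -25409) = Mul(Mul(0, Add(Rational(-5, 6), 3)), -25409) = Mul(Mul(0, Rational(13, 6)), -25409) = Mul(0, -25409) = 0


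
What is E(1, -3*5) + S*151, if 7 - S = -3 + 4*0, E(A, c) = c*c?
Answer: 1735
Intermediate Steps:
E(A, c) = c**2
S = 10 (S = 7 - (-3 + 4*0) = 7 - (-3 + 0) = 7 - 1*(-3) = 7 + 3 = 10)
E(1, -3*5) + S*151 = (-3*5)**2 + 10*151 = (-15)**2 + 1510 = 225 + 1510 = 1735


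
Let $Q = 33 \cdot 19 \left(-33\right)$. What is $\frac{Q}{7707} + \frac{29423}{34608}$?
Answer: $- \frac{23300527}{12701136} \approx -1.8345$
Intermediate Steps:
$Q = -20691$ ($Q = 627 \left(-33\right) = -20691$)
$\frac{Q}{7707} + \frac{29423}{34608} = - \frac{20691}{7707} + \frac{29423}{34608} = \left(-20691\right) \frac{1}{7707} + 29423 \cdot \frac{1}{34608} = - \frac{6897}{2569} + \frac{29423}{34608} = - \frac{23300527}{12701136}$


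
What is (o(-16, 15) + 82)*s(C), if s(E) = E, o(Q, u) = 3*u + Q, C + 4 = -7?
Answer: -1221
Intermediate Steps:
C = -11 (C = -4 - 7 = -11)
o(Q, u) = Q + 3*u
(o(-16, 15) + 82)*s(C) = ((-16 + 3*15) + 82)*(-11) = ((-16 + 45) + 82)*(-11) = (29 + 82)*(-11) = 111*(-11) = -1221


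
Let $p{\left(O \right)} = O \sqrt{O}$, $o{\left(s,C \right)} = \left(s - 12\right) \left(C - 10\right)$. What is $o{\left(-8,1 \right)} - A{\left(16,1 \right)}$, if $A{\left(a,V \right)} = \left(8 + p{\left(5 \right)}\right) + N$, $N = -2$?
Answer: $174 - 5 \sqrt{5} \approx 162.82$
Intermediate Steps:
$o{\left(s,C \right)} = \left(-12 + s\right) \left(-10 + C\right)$
$p{\left(O \right)} = O^{\frac{3}{2}}$
$A{\left(a,V \right)} = 6 + 5 \sqrt{5}$ ($A{\left(a,V \right)} = \left(8 + 5^{\frac{3}{2}}\right) - 2 = \left(8 + 5 \sqrt{5}\right) - 2 = 6 + 5 \sqrt{5}$)
$o{\left(-8,1 \right)} - A{\left(16,1 \right)} = \left(120 - 12 - -80 + 1 \left(-8\right)\right) - \left(6 + 5 \sqrt{5}\right) = \left(120 - 12 + 80 - 8\right) - \left(6 + 5 \sqrt{5}\right) = 180 - \left(6 + 5 \sqrt{5}\right) = 174 - 5 \sqrt{5}$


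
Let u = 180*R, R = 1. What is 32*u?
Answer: 5760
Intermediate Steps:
u = 180 (u = 180*1 = 180)
32*u = 32*180 = 5760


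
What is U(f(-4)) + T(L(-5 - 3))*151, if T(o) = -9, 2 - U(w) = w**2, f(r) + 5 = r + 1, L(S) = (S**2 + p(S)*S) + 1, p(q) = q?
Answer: -1421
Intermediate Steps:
L(S) = 1 + 2*S**2 (L(S) = (S**2 + S*S) + 1 = (S**2 + S**2) + 1 = 2*S**2 + 1 = 1 + 2*S**2)
f(r) = -4 + r (f(r) = -5 + (r + 1) = -5 + (1 + r) = -4 + r)
U(w) = 2 - w**2
U(f(-4)) + T(L(-5 - 3))*151 = (2 - (-4 - 4)**2) - 9*151 = (2 - 1*(-8)**2) - 1359 = (2 - 1*64) - 1359 = (2 - 64) - 1359 = -62 - 1359 = -1421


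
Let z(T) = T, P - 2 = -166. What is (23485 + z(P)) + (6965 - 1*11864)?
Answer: 18422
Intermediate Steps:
P = -164 (P = 2 - 166 = -164)
(23485 + z(P)) + (6965 - 1*11864) = (23485 - 164) + (6965 - 1*11864) = 23321 + (6965 - 11864) = 23321 - 4899 = 18422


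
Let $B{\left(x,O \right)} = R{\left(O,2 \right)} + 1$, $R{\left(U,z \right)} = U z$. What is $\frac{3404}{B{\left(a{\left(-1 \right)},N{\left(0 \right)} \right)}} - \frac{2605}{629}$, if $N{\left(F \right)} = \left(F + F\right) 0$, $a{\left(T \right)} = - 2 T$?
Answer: $\frac{2138511}{629} \approx 3399.9$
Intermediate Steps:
$N{\left(F \right)} = 0$ ($N{\left(F \right)} = 2 F 0 = 0$)
$B{\left(x,O \right)} = 1 + 2 O$ ($B{\left(x,O \right)} = O 2 + 1 = 2 O + 1 = 1 + 2 O$)
$\frac{3404}{B{\left(a{\left(-1 \right)},N{\left(0 \right)} \right)}} - \frac{2605}{629} = \frac{3404}{1 + 2 \cdot 0} - \frac{2605}{629} = \frac{3404}{1 + 0} - \frac{2605}{629} = \frac{3404}{1} - \frac{2605}{629} = 3404 \cdot 1 - \frac{2605}{629} = 3404 - \frac{2605}{629} = \frac{2138511}{629}$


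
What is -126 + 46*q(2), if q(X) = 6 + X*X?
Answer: 334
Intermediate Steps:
q(X) = 6 + X²
-126 + 46*q(2) = -126 + 46*(6 + 2²) = -126 + 46*(6 + 4) = -126 + 46*10 = -126 + 460 = 334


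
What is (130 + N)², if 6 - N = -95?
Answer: 53361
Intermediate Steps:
N = 101 (N = 6 - 1*(-95) = 6 + 95 = 101)
(130 + N)² = (130 + 101)² = 231² = 53361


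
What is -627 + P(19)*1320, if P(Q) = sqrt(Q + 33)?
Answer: -627 + 2640*sqrt(13) ≈ 8891.7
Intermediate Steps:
P(Q) = sqrt(33 + Q)
-627 + P(19)*1320 = -627 + sqrt(33 + 19)*1320 = -627 + sqrt(52)*1320 = -627 + (2*sqrt(13))*1320 = -627 + 2640*sqrt(13)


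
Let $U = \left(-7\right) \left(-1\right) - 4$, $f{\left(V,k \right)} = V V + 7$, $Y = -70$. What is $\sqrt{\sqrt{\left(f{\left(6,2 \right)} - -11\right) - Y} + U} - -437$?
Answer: $437 + \sqrt{3 + 2 \sqrt{31}} \approx 440.76$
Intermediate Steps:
$f{\left(V,k \right)} = 7 + V^{2}$ ($f{\left(V,k \right)} = V^{2} + 7 = 7 + V^{2}$)
$U = 3$ ($U = 7 - 4 = 3$)
$\sqrt{\sqrt{\left(f{\left(6,2 \right)} - -11\right) - Y} + U} - -437 = \sqrt{\sqrt{\left(\left(7 + 6^{2}\right) - -11\right) - -70} + 3} - -437 = \sqrt{\sqrt{\left(\left(7 + 36\right) + 11\right) + 70} + 3} + 437 = \sqrt{\sqrt{\left(43 + 11\right) + 70} + 3} + 437 = \sqrt{\sqrt{54 + 70} + 3} + 437 = \sqrt{\sqrt{124} + 3} + 437 = \sqrt{2 \sqrt{31} + 3} + 437 = \sqrt{3 + 2 \sqrt{31}} + 437 = 437 + \sqrt{3 + 2 \sqrt{31}}$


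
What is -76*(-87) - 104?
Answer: 6508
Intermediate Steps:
-76*(-87) - 104 = 6612 - 104 = 6508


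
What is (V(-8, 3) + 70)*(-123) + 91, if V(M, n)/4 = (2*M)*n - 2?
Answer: 16081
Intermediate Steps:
V(M, n) = -8 + 8*M*n (V(M, n) = 4*((2*M)*n - 2) = 4*(2*M*n - 2) = 4*(-2 + 2*M*n) = -8 + 8*M*n)
(V(-8, 3) + 70)*(-123) + 91 = ((-8 + 8*(-8)*3) + 70)*(-123) + 91 = ((-8 - 192) + 70)*(-123) + 91 = (-200 + 70)*(-123) + 91 = -130*(-123) + 91 = 15990 + 91 = 16081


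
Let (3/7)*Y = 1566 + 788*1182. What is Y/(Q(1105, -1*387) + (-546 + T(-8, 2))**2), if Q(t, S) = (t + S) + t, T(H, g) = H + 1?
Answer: 1088479/153816 ≈ 7.0765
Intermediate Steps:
Y = 2176958 (Y = 7*(1566 + 788*1182)/3 = 7*(1566 + 931416)/3 = (7/3)*932982 = 2176958)
T(H, g) = 1 + H
Q(t, S) = S + 2*t (Q(t, S) = (S + t) + t = S + 2*t)
Y/(Q(1105, -1*387) + (-546 + T(-8, 2))**2) = 2176958/((-1*387 + 2*1105) + (-546 + (1 - 8))**2) = 2176958/((-387 + 2210) + (-546 - 7)**2) = 2176958/(1823 + (-553)**2) = 2176958/(1823 + 305809) = 2176958/307632 = 2176958*(1/307632) = 1088479/153816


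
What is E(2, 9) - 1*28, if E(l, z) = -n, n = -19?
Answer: -9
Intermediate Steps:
E(l, z) = 19 (E(l, z) = -1*(-19) = 19)
E(2, 9) - 1*28 = 19 - 1*28 = 19 - 28 = -9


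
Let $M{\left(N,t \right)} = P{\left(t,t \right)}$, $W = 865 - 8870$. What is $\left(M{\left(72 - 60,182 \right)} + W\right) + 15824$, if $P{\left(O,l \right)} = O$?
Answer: $8001$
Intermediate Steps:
$W = -8005$ ($W = 865 - 8870 = -8005$)
$M{\left(N,t \right)} = t$
$\left(M{\left(72 - 60,182 \right)} + W\right) + 15824 = \left(182 - 8005\right) + 15824 = -7823 + 15824 = 8001$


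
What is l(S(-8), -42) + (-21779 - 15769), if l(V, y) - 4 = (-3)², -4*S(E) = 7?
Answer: -37535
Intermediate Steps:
S(E) = -7/4 (S(E) = -¼*7 = -7/4)
l(V, y) = 13 (l(V, y) = 4 + (-3)² = 4 + 9 = 13)
l(S(-8), -42) + (-21779 - 15769) = 13 + (-21779 - 15769) = 13 - 37548 = -37535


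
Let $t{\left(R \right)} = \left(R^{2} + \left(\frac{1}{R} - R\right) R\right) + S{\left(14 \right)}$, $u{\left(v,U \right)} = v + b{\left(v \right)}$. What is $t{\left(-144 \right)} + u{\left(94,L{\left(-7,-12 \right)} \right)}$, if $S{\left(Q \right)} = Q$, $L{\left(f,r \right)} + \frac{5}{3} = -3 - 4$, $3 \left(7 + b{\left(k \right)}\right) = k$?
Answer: $\frac{400}{3} \approx 133.33$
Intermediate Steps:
$b{\left(k \right)} = -7 + \frac{k}{3}$
$L{\left(f,r \right)} = - \frac{26}{3}$ ($L{\left(f,r \right)} = - \frac{5}{3} - 7 = - \frac{26}{3}$)
$u{\left(v,U \right)} = -7 + \frac{4 v}{3}$ ($u{\left(v,U \right)} = v + \left(-7 + \frac{v}{3}\right) = -7 + \frac{4 v}{3}$)
$t{\left(R \right)} = 14 + R^{2} + R \left(\frac{1}{R} - R\right)$ ($t{\left(R \right)} = \left(R^{2} + \left(\frac{1}{R} - R\right) R\right) + 14 = \left(R^{2} + R \left(\frac{1}{R} - R\right)\right) + 14 = 14 + R^{2} + R \left(\frac{1}{R} - R\right)$)
$t{\left(-144 \right)} + u{\left(94,L{\left(-7,-12 \right)} \right)} = 15 + \left(-7 + \frac{4}{3} \cdot 94\right) = 15 + \left(-7 + \frac{376}{3}\right) = 15 + \frac{355}{3} = \frac{400}{3}$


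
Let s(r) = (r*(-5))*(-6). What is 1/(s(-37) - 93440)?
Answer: -1/94550 ≈ -1.0576e-5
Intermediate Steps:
s(r) = 30*r (s(r) = -5*r*(-6) = 30*r)
1/(s(-37) - 93440) = 1/(30*(-37) - 93440) = 1/(-1110 - 93440) = 1/(-94550) = -1/94550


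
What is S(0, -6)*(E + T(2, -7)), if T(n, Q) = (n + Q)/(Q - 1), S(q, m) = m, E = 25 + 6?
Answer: -759/4 ≈ -189.75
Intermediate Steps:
E = 31
T(n, Q) = (Q + n)/(-1 + Q)
S(0, -6)*(E + T(2, -7)) = -6*(31 + (-7 + 2)/(-1 - 7)) = -6*(31 - 5/(-8)) = -6*(31 - ⅛*(-5)) = -6*(31 + 5/8) = -6*253/8 = -759/4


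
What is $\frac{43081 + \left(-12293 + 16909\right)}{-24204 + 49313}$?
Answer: $\frac{47697}{25109} \approx 1.8996$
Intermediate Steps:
$\frac{43081 + \left(-12293 + 16909\right)}{-24204 + 49313} = \frac{43081 + 4616}{25109} = 47697 \cdot \frac{1}{25109} = \frac{47697}{25109}$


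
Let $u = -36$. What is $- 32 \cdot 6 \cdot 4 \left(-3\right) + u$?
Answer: $2268$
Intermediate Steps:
$- 32 \cdot 6 \cdot 4 \left(-3\right) + u = - 32 \cdot 6 \cdot 4 \left(-3\right) - 36 = - 32 \cdot 24 \left(-3\right) - 36 = \left(-32\right) \left(-72\right) - 36 = 2304 - 36 = 2268$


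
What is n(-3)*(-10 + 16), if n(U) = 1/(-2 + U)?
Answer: -6/5 ≈ -1.2000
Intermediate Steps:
n(-3)*(-10 + 16) = (-10 + 16)/(-2 - 3) = 6/(-5) = -⅕*6 = -6/5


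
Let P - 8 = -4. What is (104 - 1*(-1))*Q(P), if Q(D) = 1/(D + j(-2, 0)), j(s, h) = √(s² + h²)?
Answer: 35/2 ≈ 17.500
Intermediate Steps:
P = 4 (P = 8 - 4 = 4)
j(s, h) = √(h² + s²)
Q(D) = 1/(2 + D) (Q(D) = 1/(D + √(0² + (-2)²)) = 1/(D + √(0 + 4)) = 1/(D + √4) = 1/(D + 2) = 1/(2 + D))
(104 - 1*(-1))*Q(P) = (104 - 1*(-1))/(2 + 4) = (104 + 1)/6 = 105*(⅙) = 35/2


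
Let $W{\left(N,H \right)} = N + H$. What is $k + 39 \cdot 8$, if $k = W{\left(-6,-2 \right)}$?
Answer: $304$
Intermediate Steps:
$W{\left(N,H \right)} = H + N$
$k = -8$ ($k = -2 - 6 = -8$)
$k + 39 \cdot 8 = -8 + 39 \cdot 8 = -8 + 312 = 304$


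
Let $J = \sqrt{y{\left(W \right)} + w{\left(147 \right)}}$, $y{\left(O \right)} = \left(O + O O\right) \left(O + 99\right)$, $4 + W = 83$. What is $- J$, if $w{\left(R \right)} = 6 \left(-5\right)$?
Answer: $- \sqrt{1124930} \approx -1060.6$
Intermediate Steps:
$w{\left(R \right)} = -30$
$W = 79$ ($W = -4 + 83 = 79$)
$y{\left(O \right)} = \left(99 + O\right) \left(O + O^{2}\right)$ ($y{\left(O \right)} = \left(O + O^{2}\right) \left(99 + O\right) = \left(99 + O\right) \left(O + O^{2}\right)$)
$J = \sqrt{1124930}$ ($J = \sqrt{79 \left(99 + 79^{2} + 100 \cdot 79\right) - 30} = \sqrt{79 \left(99 + 6241 + 7900\right) - 30} = \sqrt{79 \cdot 14240 - 30} = \sqrt{1124960 - 30} = \sqrt{1124930} \approx 1060.6$)
$- J = - \sqrt{1124930}$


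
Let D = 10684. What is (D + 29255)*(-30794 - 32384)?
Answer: -2523266142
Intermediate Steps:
(D + 29255)*(-30794 - 32384) = (10684 + 29255)*(-30794 - 32384) = 39939*(-63178) = -2523266142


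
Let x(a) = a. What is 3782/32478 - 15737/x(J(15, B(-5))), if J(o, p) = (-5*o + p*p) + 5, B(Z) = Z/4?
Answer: 1363640311/5927235 ≈ 230.06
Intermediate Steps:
B(Z) = Z/4 (B(Z) = Z*(¼) = Z/4)
J(o, p) = 5 + p² - 5*o (J(o, p) = (-5*o + p²) + 5 = (p² - 5*o) + 5 = 5 + p² - 5*o)
3782/32478 - 15737/x(J(15, B(-5))) = 3782/32478 - 15737/(5 + ((¼)*(-5))² - 5*15) = 3782*(1/32478) - 15737/(5 + (-5/4)² - 75) = 1891/16239 - 15737/(5 + 25/16 - 75) = 1891/16239 - 15737/(-1095/16) = 1891/16239 - 15737*(-16/1095) = 1891/16239 + 251792/1095 = 1363640311/5927235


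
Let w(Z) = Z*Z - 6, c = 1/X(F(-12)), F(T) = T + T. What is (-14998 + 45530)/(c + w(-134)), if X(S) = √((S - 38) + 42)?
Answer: 10960988000/6444050001 + 61064*I*√5/6444050001 ≈ 1.7009 + 2.1189e-5*I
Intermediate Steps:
F(T) = 2*T
X(S) = √(4 + S) (X(S) = √((-38 + S) + 42) = √(4 + S))
c = -I*√5/10 (c = 1/(√(4 + 2*(-12))) = 1/(√(4 - 24)) = 1/(√(-20)) = 1/(2*I*√5) = -I*√5/10 ≈ -0.22361*I)
w(Z) = -6 + Z² (w(Z) = Z² - 6 = -6 + Z²)
(-14998 + 45530)/(c + w(-134)) = (-14998 + 45530)/(-I*√5/10 + (-6 + (-134)²)) = 30532/(-I*√5/10 + (-6 + 17956)) = 30532/(-I*√5/10 + 17950) = 30532/(17950 - I*√5/10)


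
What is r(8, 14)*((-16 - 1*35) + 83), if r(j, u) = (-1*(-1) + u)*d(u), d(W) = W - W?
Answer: 0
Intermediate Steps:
d(W) = 0
r(j, u) = 0 (r(j, u) = (-1*(-1) + u)*0 = (1 + u)*0 = 0)
r(8, 14)*((-16 - 1*35) + 83) = 0*((-16 - 1*35) + 83) = 0*((-16 - 35) + 83) = 0*(-51 + 83) = 0*32 = 0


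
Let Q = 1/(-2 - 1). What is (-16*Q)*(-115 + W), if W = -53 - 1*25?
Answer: -3088/3 ≈ -1029.3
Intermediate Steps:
Q = -⅓ (Q = 1/(-3) = -⅓ ≈ -0.33333)
W = -78 (W = -53 - 25 = -78)
(-16*Q)*(-115 + W) = (-16*(-⅓))*(-115 - 78) = (16/3)*(-193) = -3088/3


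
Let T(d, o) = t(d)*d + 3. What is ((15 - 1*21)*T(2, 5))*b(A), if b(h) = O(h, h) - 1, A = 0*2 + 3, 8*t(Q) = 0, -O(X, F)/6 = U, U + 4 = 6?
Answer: 234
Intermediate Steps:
U = 2 (U = -4 + 6 = 2)
O(X, F) = -12 (O(X, F) = -6*2 = -12)
t(Q) = 0 (t(Q) = (⅛)*0 = 0)
T(d, o) = 3 (T(d, o) = 0*d + 3 = 0 + 3 = 3)
A = 3 (A = 0 + 3 = 3)
b(h) = -13 (b(h) = -12 - 1 = -13)
((15 - 1*21)*T(2, 5))*b(A) = ((15 - 1*21)*3)*(-13) = ((15 - 21)*3)*(-13) = -6*3*(-13) = -18*(-13) = 234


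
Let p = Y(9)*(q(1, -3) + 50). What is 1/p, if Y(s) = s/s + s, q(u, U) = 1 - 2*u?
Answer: 1/490 ≈ 0.0020408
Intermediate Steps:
Y(s) = 1 + s
p = 490 (p = (1 + 9)*((1 - 2*1) + 50) = 10*((1 - 2) + 50) = 10*(-1 + 50) = 10*49 = 490)
1/p = 1/490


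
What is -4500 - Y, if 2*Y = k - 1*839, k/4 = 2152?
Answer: -16769/2 ≈ -8384.5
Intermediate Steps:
k = 8608 (k = 4*2152 = 8608)
Y = 7769/2 (Y = (8608 - 1*839)/2 = (8608 - 839)/2 = (½)*7769 = 7769/2 ≈ 3884.5)
-4500 - Y = -4500 - 1*7769/2 = -4500 - 7769/2 = -16769/2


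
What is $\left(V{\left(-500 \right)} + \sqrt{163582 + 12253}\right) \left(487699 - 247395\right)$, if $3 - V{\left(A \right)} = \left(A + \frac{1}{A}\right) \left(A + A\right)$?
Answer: $-120151759696 + 240304 \sqrt{175835} \approx -1.2005 \cdot 10^{11}$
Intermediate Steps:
$V{\left(A \right)} = 3 - 2 A \left(A + \frac{1}{A}\right)$ ($V{\left(A \right)} = 3 - \left(A + \frac{1}{A}\right) \left(A + A\right) = 3 - \left(A + \frac{1}{A}\right) 2 A = 3 - 2 A \left(A + \frac{1}{A}\right)$)
$\left(V{\left(-500 \right)} + \sqrt{163582 + 12253}\right) \left(487699 - 247395\right) = \left(\left(1 - 2 \left(-500\right)^{2}\right) + \sqrt{163582 + 12253}\right) \left(487699 - 247395\right) = \left(\left(1 - 500000\right) + \sqrt{175835}\right) 240304 = \left(-499999 + \sqrt{175835}\right) 240304 = -120151759696 + 240304 \sqrt{175835}$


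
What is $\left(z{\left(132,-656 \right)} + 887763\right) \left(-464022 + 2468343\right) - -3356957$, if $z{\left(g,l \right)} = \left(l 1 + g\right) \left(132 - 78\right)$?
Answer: $1722651113864$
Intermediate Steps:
$z{\left(g,l \right)} = 54 g + 54 l$ ($z{\left(g,l \right)} = \left(l + g\right) 54 = \left(g + l\right) 54 = 54 g + 54 l$)
$\left(z{\left(132,-656 \right)} + 887763\right) \left(-464022 + 2468343\right) - -3356957 = \left(\left(54 \cdot 132 + 54 \left(-656\right)\right) + 887763\right) \left(-464022 + 2468343\right) - -3356957 = \left(\left(7128 - 35424\right) + 887763\right) 2004321 + 3356957 = \left(-28296 + 887763\right) 2004321 + 3356957 = 859467 \cdot 2004321 + 3356957 = 1722647756907 + 3356957 = 1722651113864$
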